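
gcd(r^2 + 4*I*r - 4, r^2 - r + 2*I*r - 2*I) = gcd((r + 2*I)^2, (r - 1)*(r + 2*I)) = r + 2*I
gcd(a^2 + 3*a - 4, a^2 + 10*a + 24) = a + 4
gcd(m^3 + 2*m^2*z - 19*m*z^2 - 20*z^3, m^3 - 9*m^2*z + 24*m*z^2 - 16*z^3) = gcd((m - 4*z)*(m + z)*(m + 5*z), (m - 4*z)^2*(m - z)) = -m + 4*z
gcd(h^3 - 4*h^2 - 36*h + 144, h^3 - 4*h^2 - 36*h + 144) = h^3 - 4*h^2 - 36*h + 144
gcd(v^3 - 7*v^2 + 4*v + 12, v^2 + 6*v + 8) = 1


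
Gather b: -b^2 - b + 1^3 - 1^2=-b^2 - b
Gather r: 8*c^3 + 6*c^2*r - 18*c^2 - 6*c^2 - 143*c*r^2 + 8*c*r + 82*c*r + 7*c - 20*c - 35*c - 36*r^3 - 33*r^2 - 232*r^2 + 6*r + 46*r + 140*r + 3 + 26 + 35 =8*c^3 - 24*c^2 - 48*c - 36*r^3 + r^2*(-143*c - 265) + r*(6*c^2 + 90*c + 192) + 64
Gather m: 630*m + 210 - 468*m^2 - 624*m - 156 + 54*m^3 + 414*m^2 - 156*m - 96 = 54*m^3 - 54*m^2 - 150*m - 42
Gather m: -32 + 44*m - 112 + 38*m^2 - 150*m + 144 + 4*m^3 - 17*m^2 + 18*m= 4*m^3 + 21*m^2 - 88*m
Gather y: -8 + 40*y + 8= 40*y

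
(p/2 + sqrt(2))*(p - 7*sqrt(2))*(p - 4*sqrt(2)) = p^3/2 - 9*sqrt(2)*p^2/2 + 6*p + 56*sqrt(2)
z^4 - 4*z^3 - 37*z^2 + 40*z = z*(z - 8)*(z - 1)*(z + 5)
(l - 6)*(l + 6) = l^2 - 36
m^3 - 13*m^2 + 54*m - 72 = (m - 6)*(m - 4)*(m - 3)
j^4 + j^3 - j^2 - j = j*(j - 1)*(j + 1)^2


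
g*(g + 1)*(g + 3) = g^3 + 4*g^2 + 3*g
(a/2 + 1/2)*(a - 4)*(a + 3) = a^3/2 - 13*a/2 - 6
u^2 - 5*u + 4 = (u - 4)*(u - 1)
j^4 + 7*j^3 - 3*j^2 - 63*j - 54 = (j - 3)*(j + 1)*(j + 3)*(j + 6)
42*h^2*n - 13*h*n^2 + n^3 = n*(-7*h + n)*(-6*h + n)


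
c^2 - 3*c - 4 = (c - 4)*(c + 1)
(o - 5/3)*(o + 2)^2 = o^3 + 7*o^2/3 - 8*o/3 - 20/3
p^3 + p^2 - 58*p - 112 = (p - 8)*(p + 2)*(p + 7)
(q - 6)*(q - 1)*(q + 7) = q^3 - 43*q + 42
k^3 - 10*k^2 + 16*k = k*(k - 8)*(k - 2)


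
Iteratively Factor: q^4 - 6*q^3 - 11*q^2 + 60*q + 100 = (q + 2)*(q^3 - 8*q^2 + 5*q + 50) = (q - 5)*(q + 2)*(q^2 - 3*q - 10) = (q - 5)*(q + 2)^2*(q - 5)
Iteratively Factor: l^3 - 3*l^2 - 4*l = (l - 4)*(l^2 + l) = l*(l - 4)*(l + 1)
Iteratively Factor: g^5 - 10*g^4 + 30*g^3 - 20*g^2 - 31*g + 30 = (g - 3)*(g^4 - 7*g^3 + 9*g^2 + 7*g - 10) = (g - 3)*(g + 1)*(g^3 - 8*g^2 + 17*g - 10) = (g - 3)*(g - 2)*(g + 1)*(g^2 - 6*g + 5) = (g - 5)*(g - 3)*(g - 2)*(g + 1)*(g - 1)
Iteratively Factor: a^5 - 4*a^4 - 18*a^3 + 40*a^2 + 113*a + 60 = (a - 4)*(a^4 - 18*a^2 - 32*a - 15) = (a - 4)*(a + 1)*(a^3 - a^2 - 17*a - 15) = (a - 4)*(a + 1)^2*(a^2 - 2*a - 15) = (a - 5)*(a - 4)*(a + 1)^2*(a + 3)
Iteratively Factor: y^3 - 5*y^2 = (y)*(y^2 - 5*y) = y*(y - 5)*(y)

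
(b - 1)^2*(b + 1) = b^3 - b^2 - b + 1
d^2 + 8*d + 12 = (d + 2)*(d + 6)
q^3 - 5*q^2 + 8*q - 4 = (q - 2)^2*(q - 1)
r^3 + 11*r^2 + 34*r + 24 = (r + 1)*(r + 4)*(r + 6)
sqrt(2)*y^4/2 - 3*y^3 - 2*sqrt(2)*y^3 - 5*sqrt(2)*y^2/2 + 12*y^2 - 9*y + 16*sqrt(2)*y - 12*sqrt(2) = (y - 3)*(y - 1)*(y - 4*sqrt(2))*(sqrt(2)*y/2 + 1)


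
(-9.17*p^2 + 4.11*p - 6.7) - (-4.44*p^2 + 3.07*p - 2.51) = -4.73*p^2 + 1.04*p - 4.19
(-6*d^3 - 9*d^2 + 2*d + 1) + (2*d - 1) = -6*d^3 - 9*d^2 + 4*d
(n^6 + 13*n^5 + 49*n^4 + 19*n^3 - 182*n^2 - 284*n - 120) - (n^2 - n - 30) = n^6 + 13*n^5 + 49*n^4 + 19*n^3 - 183*n^2 - 283*n - 90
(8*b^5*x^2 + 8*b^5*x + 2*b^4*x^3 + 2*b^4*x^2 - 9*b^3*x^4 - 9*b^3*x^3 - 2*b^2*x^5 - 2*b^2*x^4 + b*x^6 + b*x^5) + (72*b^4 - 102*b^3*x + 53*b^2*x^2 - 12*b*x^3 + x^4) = 8*b^5*x^2 + 8*b^5*x + 2*b^4*x^3 + 2*b^4*x^2 + 72*b^4 - 9*b^3*x^4 - 9*b^3*x^3 - 102*b^3*x - 2*b^2*x^5 - 2*b^2*x^4 + 53*b^2*x^2 + b*x^6 + b*x^5 - 12*b*x^3 + x^4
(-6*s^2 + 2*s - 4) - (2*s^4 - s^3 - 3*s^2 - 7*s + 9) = -2*s^4 + s^3 - 3*s^2 + 9*s - 13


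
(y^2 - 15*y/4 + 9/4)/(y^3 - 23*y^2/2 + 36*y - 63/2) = (4*y - 3)/(2*(2*y^2 - 17*y + 21))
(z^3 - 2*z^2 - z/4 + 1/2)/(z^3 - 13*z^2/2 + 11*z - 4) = (z + 1/2)/(z - 4)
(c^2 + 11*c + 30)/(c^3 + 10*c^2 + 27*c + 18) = (c + 5)/(c^2 + 4*c + 3)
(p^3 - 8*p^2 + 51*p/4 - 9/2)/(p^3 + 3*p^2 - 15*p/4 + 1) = (2*p^2 - 15*p + 18)/(2*p^2 + 7*p - 4)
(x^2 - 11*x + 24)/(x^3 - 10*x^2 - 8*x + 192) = (x - 3)/(x^2 - 2*x - 24)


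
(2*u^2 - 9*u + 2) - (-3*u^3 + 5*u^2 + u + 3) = 3*u^3 - 3*u^2 - 10*u - 1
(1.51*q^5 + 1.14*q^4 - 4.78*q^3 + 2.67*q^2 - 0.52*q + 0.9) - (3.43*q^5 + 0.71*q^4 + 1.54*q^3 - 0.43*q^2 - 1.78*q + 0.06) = -1.92*q^5 + 0.43*q^4 - 6.32*q^3 + 3.1*q^2 + 1.26*q + 0.84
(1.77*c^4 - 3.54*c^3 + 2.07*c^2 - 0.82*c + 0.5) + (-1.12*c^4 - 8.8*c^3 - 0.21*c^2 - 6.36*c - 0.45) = 0.65*c^4 - 12.34*c^3 + 1.86*c^2 - 7.18*c + 0.05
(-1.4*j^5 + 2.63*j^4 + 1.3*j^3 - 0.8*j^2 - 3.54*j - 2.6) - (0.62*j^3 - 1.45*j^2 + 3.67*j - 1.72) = -1.4*j^5 + 2.63*j^4 + 0.68*j^3 + 0.65*j^2 - 7.21*j - 0.88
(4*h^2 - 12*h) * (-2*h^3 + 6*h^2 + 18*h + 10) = -8*h^5 + 48*h^4 - 176*h^2 - 120*h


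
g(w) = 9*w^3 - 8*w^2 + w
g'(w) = 27*w^2 - 16*w + 1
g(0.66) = -0.24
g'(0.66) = 2.20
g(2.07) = 47.62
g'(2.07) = 83.57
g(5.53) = 1282.89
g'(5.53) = 738.20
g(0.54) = -0.38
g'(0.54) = 0.23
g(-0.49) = -3.47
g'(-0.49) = 15.32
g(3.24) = 225.37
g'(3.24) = 232.60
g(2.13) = 52.81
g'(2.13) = 89.42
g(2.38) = 78.40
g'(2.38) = 115.86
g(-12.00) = -16716.00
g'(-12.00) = 4081.00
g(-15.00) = -32190.00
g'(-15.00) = 6316.00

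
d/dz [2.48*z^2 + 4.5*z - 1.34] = 4.96*z + 4.5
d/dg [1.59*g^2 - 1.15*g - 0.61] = 3.18*g - 1.15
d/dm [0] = 0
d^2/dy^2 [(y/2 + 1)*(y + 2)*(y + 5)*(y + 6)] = 6*y^2 + 45*y + 78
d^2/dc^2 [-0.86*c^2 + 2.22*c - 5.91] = -1.72000000000000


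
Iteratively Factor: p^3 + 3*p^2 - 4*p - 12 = (p + 3)*(p^2 - 4) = (p - 2)*(p + 3)*(p + 2)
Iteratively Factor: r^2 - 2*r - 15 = (r - 5)*(r + 3)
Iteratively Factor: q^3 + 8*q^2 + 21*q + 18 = (q + 3)*(q^2 + 5*q + 6) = (q + 3)^2*(q + 2)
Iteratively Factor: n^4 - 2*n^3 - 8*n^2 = (n)*(n^3 - 2*n^2 - 8*n) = n*(n + 2)*(n^2 - 4*n) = n*(n - 4)*(n + 2)*(n)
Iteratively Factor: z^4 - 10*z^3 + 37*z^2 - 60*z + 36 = (z - 3)*(z^3 - 7*z^2 + 16*z - 12) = (z - 3)^2*(z^2 - 4*z + 4) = (z - 3)^2*(z - 2)*(z - 2)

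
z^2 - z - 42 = (z - 7)*(z + 6)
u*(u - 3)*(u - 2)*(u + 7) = u^4 + 2*u^3 - 29*u^2 + 42*u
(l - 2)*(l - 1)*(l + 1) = l^3 - 2*l^2 - l + 2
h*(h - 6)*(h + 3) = h^3 - 3*h^2 - 18*h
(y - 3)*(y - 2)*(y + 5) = y^3 - 19*y + 30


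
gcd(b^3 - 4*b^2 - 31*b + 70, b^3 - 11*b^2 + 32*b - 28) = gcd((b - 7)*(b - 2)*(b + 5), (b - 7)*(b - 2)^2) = b^2 - 9*b + 14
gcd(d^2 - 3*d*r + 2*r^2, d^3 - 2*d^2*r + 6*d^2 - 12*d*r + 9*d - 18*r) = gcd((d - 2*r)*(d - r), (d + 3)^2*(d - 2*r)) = -d + 2*r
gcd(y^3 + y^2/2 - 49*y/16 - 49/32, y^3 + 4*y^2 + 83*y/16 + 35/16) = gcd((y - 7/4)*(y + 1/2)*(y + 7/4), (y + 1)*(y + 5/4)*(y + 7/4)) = y + 7/4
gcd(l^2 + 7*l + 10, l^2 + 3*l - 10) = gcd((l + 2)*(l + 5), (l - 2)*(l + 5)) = l + 5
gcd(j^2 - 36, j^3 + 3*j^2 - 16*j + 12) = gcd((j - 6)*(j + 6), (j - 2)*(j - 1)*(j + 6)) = j + 6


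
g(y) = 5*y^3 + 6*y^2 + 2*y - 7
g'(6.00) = 614.00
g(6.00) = 1301.00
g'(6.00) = 614.00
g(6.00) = 1301.00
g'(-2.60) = 72.20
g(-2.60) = -59.52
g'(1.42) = 49.29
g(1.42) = 22.25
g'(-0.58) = 0.09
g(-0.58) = -7.12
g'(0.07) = 2.91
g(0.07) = -6.83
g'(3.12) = 185.46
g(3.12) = 209.50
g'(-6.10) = 486.95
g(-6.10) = -930.84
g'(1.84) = 74.86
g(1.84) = 48.14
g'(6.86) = 790.21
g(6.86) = 1903.22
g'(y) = 15*y^2 + 12*y + 2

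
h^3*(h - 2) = h^4 - 2*h^3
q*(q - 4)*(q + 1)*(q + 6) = q^4 + 3*q^3 - 22*q^2 - 24*q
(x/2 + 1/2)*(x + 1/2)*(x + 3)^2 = x^4/2 + 15*x^3/4 + 37*x^2/4 + 33*x/4 + 9/4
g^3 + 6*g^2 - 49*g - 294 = (g - 7)*(g + 6)*(g + 7)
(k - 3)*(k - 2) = k^2 - 5*k + 6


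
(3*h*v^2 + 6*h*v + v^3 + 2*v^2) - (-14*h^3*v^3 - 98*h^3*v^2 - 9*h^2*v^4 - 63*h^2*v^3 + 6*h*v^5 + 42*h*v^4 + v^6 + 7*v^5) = 14*h^3*v^3 + 98*h^3*v^2 + 9*h^2*v^4 + 63*h^2*v^3 - 6*h*v^5 - 42*h*v^4 + 3*h*v^2 + 6*h*v - v^6 - 7*v^5 + v^3 + 2*v^2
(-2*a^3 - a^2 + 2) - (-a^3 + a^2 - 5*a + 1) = -a^3 - 2*a^2 + 5*a + 1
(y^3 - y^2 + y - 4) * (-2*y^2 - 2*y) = -2*y^5 + 6*y^2 + 8*y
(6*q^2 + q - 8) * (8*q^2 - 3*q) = 48*q^4 - 10*q^3 - 67*q^2 + 24*q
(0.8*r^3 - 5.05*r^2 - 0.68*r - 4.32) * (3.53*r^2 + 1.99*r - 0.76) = 2.824*r^5 - 16.2345*r^4 - 13.0579*r^3 - 12.7648*r^2 - 8.08*r + 3.2832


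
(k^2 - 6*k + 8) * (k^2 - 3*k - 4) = k^4 - 9*k^3 + 22*k^2 - 32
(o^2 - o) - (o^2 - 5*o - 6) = 4*o + 6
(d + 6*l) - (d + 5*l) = l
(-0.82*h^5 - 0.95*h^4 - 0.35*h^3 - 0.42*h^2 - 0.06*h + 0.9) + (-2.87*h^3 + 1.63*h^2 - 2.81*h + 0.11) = -0.82*h^5 - 0.95*h^4 - 3.22*h^3 + 1.21*h^2 - 2.87*h + 1.01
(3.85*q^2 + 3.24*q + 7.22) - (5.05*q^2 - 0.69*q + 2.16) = -1.2*q^2 + 3.93*q + 5.06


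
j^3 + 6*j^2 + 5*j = j*(j + 1)*(j + 5)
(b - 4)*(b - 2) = b^2 - 6*b + 8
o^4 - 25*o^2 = o^2*(o - 5)*(o + 5)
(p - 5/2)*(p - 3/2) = p^2 - 4*p + 15/4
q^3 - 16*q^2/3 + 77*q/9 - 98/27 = (q - 7/3)^2*(q - 2/3)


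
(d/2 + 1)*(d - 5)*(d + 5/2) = d^3/2 - d^2/4 - 35*d/4 - 25/2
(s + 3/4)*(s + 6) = s^2 + 27*s/4 + 9/2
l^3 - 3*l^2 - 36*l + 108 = (l - 6)*(l - 3)*(l + 6)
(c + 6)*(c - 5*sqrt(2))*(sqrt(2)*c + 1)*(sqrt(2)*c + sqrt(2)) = 2*c^4 - 9*sqrt(2)*c^3 + 14*c^3 - 63*sqrt(2)*c^2 + 2*c^2 - 54*sqrt(2)*c - 70*c - 60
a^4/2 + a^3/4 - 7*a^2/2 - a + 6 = (a/2 + 1)*(a - 2)*(a - 3/2)*(a + 2)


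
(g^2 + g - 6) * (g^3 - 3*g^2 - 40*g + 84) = g^5 - 2*g^4 - 49*g^3 + 62*g^2 + 324*g - 504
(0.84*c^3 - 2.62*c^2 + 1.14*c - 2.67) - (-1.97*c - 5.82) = 0.84*c^3 - 2.62*c^2 + 3.11*c + 3.15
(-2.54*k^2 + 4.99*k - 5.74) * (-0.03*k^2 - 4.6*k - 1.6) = 0.0762*k^4 + 11.5343*k^3 - 18.7178*k^2 + 18.42*k + 9.184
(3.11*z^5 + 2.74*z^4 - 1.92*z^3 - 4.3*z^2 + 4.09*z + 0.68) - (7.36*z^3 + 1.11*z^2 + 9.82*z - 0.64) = 3.11*z^5 + 2.74*z^4 - 9.28*z^3 - 5.41*z^2 - 5.73*z + 1.32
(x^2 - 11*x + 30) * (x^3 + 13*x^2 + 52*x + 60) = x^5 + 2*x^4 - 61*x^3 - 122*x^2 + 900*x + 1800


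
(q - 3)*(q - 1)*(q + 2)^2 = q^4 - 9*q^2 - 4*q + 12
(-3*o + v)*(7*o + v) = -21*o^2 + 4*o*v + v^2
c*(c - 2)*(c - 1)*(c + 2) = c^4 - c^3 - 4*c^2 + 4*c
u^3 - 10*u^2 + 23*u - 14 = (u - 7)*(u - 2)*(u - 1)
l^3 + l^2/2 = l^2*(l + 1/2)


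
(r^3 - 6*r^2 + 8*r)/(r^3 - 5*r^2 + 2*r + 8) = r/(r + 1)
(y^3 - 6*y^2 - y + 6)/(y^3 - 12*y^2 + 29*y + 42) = (y - 1)/(y - 7)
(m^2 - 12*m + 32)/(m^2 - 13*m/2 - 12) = 2*(m - 4)/(2*m + 3)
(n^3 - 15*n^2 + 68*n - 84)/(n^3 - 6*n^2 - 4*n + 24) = (n - 7)/(n + 2)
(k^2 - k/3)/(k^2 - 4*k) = (k - 1/3)/(k - 4)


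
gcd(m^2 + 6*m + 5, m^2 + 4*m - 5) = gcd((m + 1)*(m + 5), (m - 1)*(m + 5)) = m + 5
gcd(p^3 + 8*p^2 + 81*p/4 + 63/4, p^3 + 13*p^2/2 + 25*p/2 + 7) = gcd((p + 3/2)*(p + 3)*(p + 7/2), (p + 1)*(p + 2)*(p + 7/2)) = p + 7/2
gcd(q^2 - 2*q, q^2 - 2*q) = q^2 - 2*q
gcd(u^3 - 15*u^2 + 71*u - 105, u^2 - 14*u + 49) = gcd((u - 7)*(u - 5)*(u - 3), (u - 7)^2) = u - 7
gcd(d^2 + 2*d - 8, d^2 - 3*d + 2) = d - 2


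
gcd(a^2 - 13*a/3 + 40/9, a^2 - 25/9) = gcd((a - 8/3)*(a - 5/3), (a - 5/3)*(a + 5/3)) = a - 5/3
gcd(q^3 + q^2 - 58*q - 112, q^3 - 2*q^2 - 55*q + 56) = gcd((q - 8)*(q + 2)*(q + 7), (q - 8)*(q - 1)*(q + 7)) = q^2 - q - 56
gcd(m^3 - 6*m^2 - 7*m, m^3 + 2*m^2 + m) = m^2 + m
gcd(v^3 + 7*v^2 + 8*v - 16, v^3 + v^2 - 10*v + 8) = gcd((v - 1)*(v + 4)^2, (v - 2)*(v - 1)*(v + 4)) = v^2 + 3*v - 4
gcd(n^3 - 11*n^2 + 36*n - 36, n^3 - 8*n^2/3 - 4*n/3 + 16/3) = n - 2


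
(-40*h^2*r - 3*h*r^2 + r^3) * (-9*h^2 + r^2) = 360*h^4*r + 27*h^3*r^2 - 49*h^2*r^3 - 3*h*r^4 + r^5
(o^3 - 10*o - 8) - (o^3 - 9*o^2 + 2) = 9*o^2 - 10*o - 10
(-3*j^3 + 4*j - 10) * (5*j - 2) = -15*j^4 + 6*j^3 + 20*j^2 - 58*j + 20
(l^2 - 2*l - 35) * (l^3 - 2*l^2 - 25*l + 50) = l^5 - 4*l^4 - 56*l^3 + 170*l^2 + 775*l - 1750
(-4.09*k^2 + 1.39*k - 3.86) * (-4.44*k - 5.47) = 18.1596*k^3 + 16.2007*k^2 + 9.5351*k + 21.1142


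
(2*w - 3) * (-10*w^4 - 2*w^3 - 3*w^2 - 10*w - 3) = -20*w^5 + 26*w^4 - 11*w^2 + 24*w + 9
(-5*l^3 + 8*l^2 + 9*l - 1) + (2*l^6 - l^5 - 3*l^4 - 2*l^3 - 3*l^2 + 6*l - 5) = 2*l^6 - l^5 - 3*l^4 - 7*l^3 + 5*l^2 + 15*l - 6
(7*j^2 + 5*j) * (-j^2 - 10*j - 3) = -7*j^4 - 75*j^3 - 71*j^2 - 15*j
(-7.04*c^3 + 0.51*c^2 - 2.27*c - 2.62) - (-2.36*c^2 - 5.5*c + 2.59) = -7.04*c^3 + 2.87*c^2 + 3.23*c - 5.21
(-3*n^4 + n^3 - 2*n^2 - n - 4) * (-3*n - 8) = 9*n^5 + 21*n^4 - 2*n^3 + 19*n^2 + 20*n + 32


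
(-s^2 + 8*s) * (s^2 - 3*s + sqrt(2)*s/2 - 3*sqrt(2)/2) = -s^4 - sqrt(2)*s^3/2 + 11*s^3 - 24*s^2 + 11*sqrt(2)*s^2/2 - 12*sqrt(2)*s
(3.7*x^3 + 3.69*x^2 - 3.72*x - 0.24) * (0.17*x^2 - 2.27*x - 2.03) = 0.629*x^5 - 7.7717*x^4 - 16.5197*x^3 + 0.9129*x^2 + 8.0964*x + 0.4872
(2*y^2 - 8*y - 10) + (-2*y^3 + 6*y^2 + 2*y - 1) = -2*y^3 + 8*y^2 - 6*y - 11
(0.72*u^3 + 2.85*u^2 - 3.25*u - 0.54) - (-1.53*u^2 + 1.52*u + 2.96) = 0.72*u^3 + 4.38*u^2 - 4.77*u - 3.5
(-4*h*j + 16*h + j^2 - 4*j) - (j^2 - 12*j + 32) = -4*h*j + 16*h + 8*j - 32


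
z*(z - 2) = z^2 - 2*z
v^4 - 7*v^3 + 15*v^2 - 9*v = v*(v - 3)^2*(v - 1)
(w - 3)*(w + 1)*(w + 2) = w^3 - 7*w - 6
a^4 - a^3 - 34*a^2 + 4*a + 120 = (a - 6)*(a - 2)*(a + 2)*(a + 5)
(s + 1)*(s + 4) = s^2 + 5*s + 4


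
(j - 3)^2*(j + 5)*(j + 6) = j^4 + 5*j^3 - 27*j^2 - 81*j + 270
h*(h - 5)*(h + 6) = h^3 + h^2 - 30*h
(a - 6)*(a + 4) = a^2 - 2*a - 24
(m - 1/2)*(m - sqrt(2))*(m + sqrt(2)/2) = m^3 - sqrt(2)*m^2/2 - m^2/2 - m + sqrt(2)*m/4 + 1/2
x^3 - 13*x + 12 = (x - 3)*(x - 1)*(x + 4)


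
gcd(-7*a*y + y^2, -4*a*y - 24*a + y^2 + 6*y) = 1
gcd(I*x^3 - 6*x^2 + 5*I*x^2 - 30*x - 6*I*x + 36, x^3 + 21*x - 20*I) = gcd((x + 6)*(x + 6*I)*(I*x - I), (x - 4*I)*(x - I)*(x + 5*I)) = 1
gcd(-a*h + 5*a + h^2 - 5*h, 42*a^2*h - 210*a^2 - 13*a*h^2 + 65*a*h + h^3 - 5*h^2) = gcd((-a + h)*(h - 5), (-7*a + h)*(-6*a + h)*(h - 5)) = h - 5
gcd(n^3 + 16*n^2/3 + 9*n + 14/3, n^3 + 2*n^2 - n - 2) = n^2 + 3*n + 2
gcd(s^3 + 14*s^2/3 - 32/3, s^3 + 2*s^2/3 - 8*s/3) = s^2 + 2*s/3 - 8/3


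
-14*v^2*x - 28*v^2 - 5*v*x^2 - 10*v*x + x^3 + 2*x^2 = (-7*v + x)*(2*v + x)*(x + 2)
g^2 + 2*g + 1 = (g + 1)^2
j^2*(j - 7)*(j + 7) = j^4 - 49*j^2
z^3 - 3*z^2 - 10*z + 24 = (z - 4)*(z - 2)*(z + 3)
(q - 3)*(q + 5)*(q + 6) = q^3 + 8*q^2 - 3*q - 90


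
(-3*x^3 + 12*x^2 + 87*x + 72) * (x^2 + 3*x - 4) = -3*x^5 + 3*x^4 + 135*x^3 + 285*x^2 - 132*x - 288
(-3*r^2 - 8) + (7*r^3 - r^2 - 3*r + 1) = 7*r^3 - 4*r^2 - 3*r - 7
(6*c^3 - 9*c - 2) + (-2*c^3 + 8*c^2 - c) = 4*c^3 + 8*c^2 - 10*c - 2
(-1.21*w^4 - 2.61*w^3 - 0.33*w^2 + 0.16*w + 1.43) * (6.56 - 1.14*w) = 1.3794*w^5 - 4.9622*w^4 - 16.7454*w^3 - 2.3472*w^2 - 0.5806*w + 9.3808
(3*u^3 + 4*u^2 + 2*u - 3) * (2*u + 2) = 6*u^4 + 14*u^3 + 12*u^2 - 2*u - 6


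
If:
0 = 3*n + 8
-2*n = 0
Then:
No Solution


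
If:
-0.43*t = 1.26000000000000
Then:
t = -2.93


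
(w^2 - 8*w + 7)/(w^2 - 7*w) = (w - 1)/w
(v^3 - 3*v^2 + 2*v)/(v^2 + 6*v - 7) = v*(v - 2)/(v + 7)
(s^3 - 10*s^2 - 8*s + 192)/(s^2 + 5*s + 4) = (s^2 - 14*s + 48)/(s + 1)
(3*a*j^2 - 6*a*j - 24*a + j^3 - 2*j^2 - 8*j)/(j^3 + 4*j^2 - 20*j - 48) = (3*a + j)/(j + 6)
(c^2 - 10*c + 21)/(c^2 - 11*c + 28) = (c - 3)/(c - 4)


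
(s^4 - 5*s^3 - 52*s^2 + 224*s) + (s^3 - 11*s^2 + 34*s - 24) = s^4 - 4*s^3 - 63*s^2 + 258*s - 24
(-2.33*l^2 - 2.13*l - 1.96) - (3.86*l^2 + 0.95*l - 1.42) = -6.19*l^2 - 3.08*l - 0.54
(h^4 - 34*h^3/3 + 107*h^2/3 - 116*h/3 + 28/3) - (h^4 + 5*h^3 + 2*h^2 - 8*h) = -49*h^3/3 + 101*h^2/3 - 92*h/3 + 28/3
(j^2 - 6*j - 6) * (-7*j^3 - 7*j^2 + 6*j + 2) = -7*j^5 + 35*j^4 + 90*j^3 + 8*j^2 - 48*j - 12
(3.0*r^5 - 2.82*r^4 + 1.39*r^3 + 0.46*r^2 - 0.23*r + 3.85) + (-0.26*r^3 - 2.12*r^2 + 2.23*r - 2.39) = 3.0*r^5 - 2.82*r^4 + 1.13*r^3 - 1.66*r^2 + 2.0*r + 1.46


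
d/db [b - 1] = 1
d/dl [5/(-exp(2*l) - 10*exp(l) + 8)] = 10*(exp(l) + 5)*exp(l)/(exp(2*l) + 10*exp(l) - 8)^2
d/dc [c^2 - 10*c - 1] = 2*c - 10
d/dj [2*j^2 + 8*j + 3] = 4*j + 8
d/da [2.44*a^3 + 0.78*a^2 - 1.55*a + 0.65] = 7.32*a^2 + 1.56*a - 1.55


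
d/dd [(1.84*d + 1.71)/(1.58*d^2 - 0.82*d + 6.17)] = (-2.9072*d^2 - 5.4036*d + 12.755)/(2.4964*d^4 - 2.5912*d^3 + 20.1696*d^2 - 10.1188*d + 38.0689)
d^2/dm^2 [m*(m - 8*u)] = 2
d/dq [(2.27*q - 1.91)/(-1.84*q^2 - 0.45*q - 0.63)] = (4.1768*q^2 - 7.0288*q - 2.2896)/(3.3856*q^4 + 1.656*q^3 + 2.5209*q^2 + 0.567*q + 0.3969)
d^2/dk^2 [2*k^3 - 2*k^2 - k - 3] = 12*k - 4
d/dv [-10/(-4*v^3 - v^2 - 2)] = 20*v*(-6*v - 1)/(4*v^3 + v^2 + 2)^2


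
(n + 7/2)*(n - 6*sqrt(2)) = n^2 - 6*sqrt(2)*n + 7*n/2 - 21*sqrt(2)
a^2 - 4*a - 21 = (a - 7)*(a + 3)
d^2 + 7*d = d*(d + 7)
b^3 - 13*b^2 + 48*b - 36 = (b - 6)^2*(b - 1)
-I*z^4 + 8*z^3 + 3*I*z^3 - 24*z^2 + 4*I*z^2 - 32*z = z*(z - 4)*(z + 8*I)*(-I*z - I)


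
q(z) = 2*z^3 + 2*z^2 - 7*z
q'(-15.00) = 1283.00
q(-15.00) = -6195.00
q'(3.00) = 59.00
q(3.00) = 51.00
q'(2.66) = 46.09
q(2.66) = 33.17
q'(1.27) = 7.76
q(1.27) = -1.57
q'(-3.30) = 45.14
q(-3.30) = -26.99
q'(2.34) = 35.21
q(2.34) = 20.20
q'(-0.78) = -6.47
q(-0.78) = 5.73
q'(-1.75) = 4.38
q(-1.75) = 7.66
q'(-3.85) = 66.54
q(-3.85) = -57.54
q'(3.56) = 83.28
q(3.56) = 90.66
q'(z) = 6*z^2 + 4*z - 7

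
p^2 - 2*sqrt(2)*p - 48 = (p - 6*sqrt(2))*(p + 4*sqrt(2))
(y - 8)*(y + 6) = y^2 - 2*y - 48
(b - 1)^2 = b^2 - 2*b + 1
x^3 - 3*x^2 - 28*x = x*(x - 7)*(x + 4)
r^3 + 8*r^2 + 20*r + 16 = (r + 2)^2*(r + 4)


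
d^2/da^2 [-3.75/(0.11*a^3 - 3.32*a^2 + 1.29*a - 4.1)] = ((2.475*a - 24.9)*(0.11*a^3 - 3.32*a^2 + 1.29*a - 4.1) - 3.75*(0.33*a^2 - 6.64*a + 1.29)*(0.66*a^2 - 13.28*a + 2.58))/(0.11*a^3 - 3.32*a^2 + 1.29*a - 4.1)^3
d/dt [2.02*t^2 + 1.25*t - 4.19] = 4.04*t + 1.25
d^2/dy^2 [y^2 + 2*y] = 2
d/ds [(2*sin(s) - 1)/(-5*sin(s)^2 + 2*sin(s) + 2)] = 2*(5*sin(s)^2 - 5*sin(s) + 3)*cos(s)/(5*sin(s)^2 - 2*sin(s) - 2)^2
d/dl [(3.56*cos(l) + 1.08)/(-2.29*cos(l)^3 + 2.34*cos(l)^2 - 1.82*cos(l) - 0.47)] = (-16.3048*cos(l)^3 + 0.910799999999998*cos(l)^2 + 5.0544*cos(l) - 0.2924)*sin(l)/(5.2441*cos(l)^6 - 10.7172*cos(l)^5 + 13.8112*cos(l)^4 - 6.365*cos(l)^3 + 1.1128*cos(l)^2 + 1.7108*cos(l) + 0.2209)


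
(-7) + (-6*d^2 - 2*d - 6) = -6*d^2 - 2*d - 13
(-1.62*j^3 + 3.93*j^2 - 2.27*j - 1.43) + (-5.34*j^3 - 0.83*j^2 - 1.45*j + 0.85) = -6.96*j^3 + 3.1*j^2 - 3.72*j - 0.58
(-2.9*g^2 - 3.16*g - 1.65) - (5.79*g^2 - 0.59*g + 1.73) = -8.69*g^2 - 2.57*g - 3.38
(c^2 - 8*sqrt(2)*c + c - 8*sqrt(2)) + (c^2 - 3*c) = 2*c^2 - 8*sqrt(2)*c - 2*c - 8*sqrt(2)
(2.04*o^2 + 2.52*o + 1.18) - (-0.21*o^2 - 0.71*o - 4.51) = 2.25*o^2 + 3.23*o + 5.69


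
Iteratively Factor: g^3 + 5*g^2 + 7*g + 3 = (g + 1)*(g^2 + 4*g + 3) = (g + 1)^2*(g + 3)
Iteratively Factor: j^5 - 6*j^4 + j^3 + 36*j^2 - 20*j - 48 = (j - 2)*(j^4 - 4*j^3 - 7*j^2 + 22*j + 24) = (j - 4)*(j - 2)*(j^3 - 7*j - 6) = (j - 4)*(j - 2)*(j + 2)*(j^2 - 2*j - 3) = (j - 4)*(j - 2)*(j + 1)*(j + 2)*(j - 3)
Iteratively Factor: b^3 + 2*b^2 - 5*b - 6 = (b - 2)*(b^2 + 4*b + 3) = (b - 2)*(b + 1)*(b + 3)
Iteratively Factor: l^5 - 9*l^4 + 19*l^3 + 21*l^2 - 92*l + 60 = (l - 5)*(l^4 - 4*l^3 - l^2 + 16*l - 12) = (l - 5)*(l - 2)*(l^3 - 2*l^2 - 5*l + 6) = (l - 5)*(l - 3)*(l - 2)*(l^2 + l - 2) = (l - 5)*(l - 3)*(l - 2)*(l + 2)*(l - 1)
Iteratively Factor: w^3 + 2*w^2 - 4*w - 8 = (w + 2)*(w^2 - 4) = (w + 2)^2*(w - 2)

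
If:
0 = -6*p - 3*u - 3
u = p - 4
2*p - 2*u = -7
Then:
No Solution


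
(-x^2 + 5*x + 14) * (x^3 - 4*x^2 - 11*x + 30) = -x^5 + 9*x^4 + 5*x^3 - 141*x^2 - 4*x + 420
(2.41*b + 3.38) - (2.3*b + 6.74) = 0.11*b - 3.36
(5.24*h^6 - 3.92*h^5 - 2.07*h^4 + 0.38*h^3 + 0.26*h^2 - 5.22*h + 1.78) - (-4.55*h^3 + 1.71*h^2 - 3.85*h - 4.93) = 5.24*h^6 - 3.92*h^5 - 2.07*h^4 + 4.93*h^3 - 1.45*h^2 - 1.37*h + 6.71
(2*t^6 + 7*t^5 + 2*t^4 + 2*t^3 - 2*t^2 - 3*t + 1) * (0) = 0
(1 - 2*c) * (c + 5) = -2*c^2 - 9*c + 5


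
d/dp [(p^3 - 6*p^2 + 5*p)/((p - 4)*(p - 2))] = (p^4 - 12*p^3 + 55*p^2 - 96*p + 40)/(p^4 - 12*p^3 + 52*p^2 - 96*p + 64)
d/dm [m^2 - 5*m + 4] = 2*m - 5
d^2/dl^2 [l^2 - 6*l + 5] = 2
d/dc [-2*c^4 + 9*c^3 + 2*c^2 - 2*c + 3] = -8*c^3 + 27*c^2 + 4*c - 2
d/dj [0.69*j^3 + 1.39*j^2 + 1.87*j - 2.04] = 2.07*j^2 + 2.78*j + 1.87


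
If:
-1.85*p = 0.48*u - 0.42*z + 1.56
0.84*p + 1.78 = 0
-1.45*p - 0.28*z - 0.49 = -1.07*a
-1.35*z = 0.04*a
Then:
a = -2.40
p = -2.12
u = 4.98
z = 0.07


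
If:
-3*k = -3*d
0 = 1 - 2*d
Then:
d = 1/2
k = 1/2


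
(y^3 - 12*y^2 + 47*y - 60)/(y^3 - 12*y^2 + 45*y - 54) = (y^2 - 9*y + 20)/(y^2 - 9*y + 18)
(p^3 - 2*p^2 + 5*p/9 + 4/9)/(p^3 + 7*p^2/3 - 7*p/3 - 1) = (p - 4/3)/(p + 3)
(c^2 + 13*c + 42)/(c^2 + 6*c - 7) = (c + 6)/(c - 1)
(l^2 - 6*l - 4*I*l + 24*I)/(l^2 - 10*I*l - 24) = (l - 6)/(l - 6*I)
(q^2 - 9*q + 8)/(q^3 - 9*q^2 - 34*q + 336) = (q - 1)/(q^2 - q - 42)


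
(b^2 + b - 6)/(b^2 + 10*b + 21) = (b - 2)/(b + 7)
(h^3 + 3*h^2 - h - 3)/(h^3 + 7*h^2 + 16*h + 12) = (h^2 - 1)/(h^2 + 4*h + 4)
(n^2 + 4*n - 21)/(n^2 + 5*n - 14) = (n - 3)/(n - 2)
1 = 1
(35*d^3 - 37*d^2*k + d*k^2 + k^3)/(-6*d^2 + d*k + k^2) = (35*d^3 - 37*d^2*k + d*k^2 + k^3)/(-6*d^2 + d*k + k^2)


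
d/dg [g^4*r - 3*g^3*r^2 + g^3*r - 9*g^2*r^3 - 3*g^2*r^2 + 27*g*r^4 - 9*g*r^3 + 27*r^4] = r*(4*g^3 - 9*g^2*r + 3*g^2 - 18*g*r^2 - 6*g*r + 27*r^3 - 9*r^2)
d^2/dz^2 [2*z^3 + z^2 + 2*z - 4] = 12*z + 2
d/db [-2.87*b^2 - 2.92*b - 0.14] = -5.74*b - 2.92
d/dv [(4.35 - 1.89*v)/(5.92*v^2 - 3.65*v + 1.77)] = (11.1888*v^2 - 51.504*v + 12.5322)/(35.0464*v^4 - 43.216*v^3 + 34.2793*v^2 - 12.921*v + 3.1329)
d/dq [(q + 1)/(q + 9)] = 8/(q + 9)^2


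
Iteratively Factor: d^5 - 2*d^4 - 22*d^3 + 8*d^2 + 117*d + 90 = (d + 2)*(d^4 - 4*d^3 - 14*d^2 + 36*d + 45) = (d - 5)*(d + 2)*(d^3 + d^2 - 9*d - 9) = (d - 5)*(d - 3)*(d + 2)*(d^2 + 4*d + 3) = (d - 5)*(d - 3)*(d + 2)*(d + 3)*(d + 1)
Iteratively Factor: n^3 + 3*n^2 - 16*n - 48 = (n + 4)*(n^2 - n - 12) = (n + 3)*(n + 4)*(n - 4)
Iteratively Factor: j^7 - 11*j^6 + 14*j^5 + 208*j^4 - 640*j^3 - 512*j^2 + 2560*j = (j - 4)*(j^6 - 7*j^5 - 14*j^4 + 152*j^3 - 32*j^2 - 640*j) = (j - 5)*(j - 4)*(j^5 - 2*j^4 - 24*j^3 + 32*j^2 + 128*j) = j*(j - 5)*(j - 4)*(j^4 - 2*j^3 - 24*j^2 + 32*j + 128) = j*(j - 5)*(j - 4)*(j + 4)*(j^3 - 6*j^2 + 32) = j*(j - 5)*(j - 4)*(j + 2)*(j + 4)*(j^2 - 8*j + 16) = j*(j - 5)*(j - 4)^2*(j + 2)*(j + 4)*(j - 4)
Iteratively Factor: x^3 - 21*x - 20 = (x + 4)*(x^2 - 4*x - 5) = (x - 5)*(x + 4)*(x + 1)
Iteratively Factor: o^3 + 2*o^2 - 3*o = (o + 3)*(o^2 - o) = (o - 1)*(o + 3)*(o)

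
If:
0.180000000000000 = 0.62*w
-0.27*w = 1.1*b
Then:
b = -0.07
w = 0.29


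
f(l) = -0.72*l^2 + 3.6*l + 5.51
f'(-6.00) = 12.24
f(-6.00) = -42.01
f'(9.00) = -9.36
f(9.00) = -20.41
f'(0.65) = 2.66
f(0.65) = 7.55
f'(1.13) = 1.97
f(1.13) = 8.66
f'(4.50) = -2.88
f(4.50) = 7.13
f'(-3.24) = 8.27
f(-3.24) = -13.71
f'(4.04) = -2.22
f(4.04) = 8.30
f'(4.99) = -3.59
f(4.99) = 5.55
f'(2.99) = -0.71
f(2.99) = 9.84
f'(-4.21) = 9.66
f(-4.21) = -22.41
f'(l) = 3.6 - 1.44*l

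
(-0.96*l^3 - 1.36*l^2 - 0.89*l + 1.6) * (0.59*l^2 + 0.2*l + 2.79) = -0.5664*l^5 - 0.9944*l^4 - 3.4755*l^3 - 3.0284*l^2 - 2.1631*l + 4.464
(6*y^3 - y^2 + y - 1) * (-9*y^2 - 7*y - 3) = -54*y^5 - 33*y^4 - 20*y^3 + 5*y^2 + 4*y + 3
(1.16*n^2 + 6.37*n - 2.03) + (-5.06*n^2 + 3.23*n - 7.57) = -3.9*n^2 + 9.6*n - 9.6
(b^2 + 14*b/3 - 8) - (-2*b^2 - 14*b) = 3*b^2 + 56*b/3 - 8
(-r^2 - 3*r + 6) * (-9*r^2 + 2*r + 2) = 9*r^4 + 25*r^3 - 62*r^2 + 6*r + 12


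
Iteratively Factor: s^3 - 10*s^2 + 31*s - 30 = (s - 3)*(s^2 - 7*s + 10) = (s - 3)*(s - 2)*(s - 5)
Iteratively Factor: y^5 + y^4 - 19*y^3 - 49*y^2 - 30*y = (y + 1)*(y^4 - 19*y^2 - 30*y) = y*(y + 1)*(y^3 - 19*y - 30) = y*(y - 5)*(y + 1)*(y^2 + 5*y + 6) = y*(y - 5)*(y + 1)*(y + 3)*(y + 2)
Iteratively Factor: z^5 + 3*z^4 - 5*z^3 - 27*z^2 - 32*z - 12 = (z - 3)*(z^4 + 6*z^3 + 13*z^2 + 12*z + 4) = (z - 3)*(z + 2)*(z^3 + 4*z^2 + 5*z + 2) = (z - 3)*(z + 2)^2*(z^2 + 2*z + 1) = (z - 3)*(z + 1)*(z + 2)^2*(z + 1)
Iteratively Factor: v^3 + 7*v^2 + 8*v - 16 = (v + 4)*(v^2 + 3*v - 4) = (v + 4)^2*(v - 1)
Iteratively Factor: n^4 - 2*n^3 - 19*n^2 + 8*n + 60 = (n + 2)*(n^3 - 4*n^2 - 11*n + 30) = (n + 2)*(n + 3)*(n^2 - 7*n + 10) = (n - 2)*(n + 2)*(n + 3)*(n - 5)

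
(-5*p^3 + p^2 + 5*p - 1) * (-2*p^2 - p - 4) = 10*p^5 + 3*p^4 + 9*p^3 - 7*p^2 - 19*p + 4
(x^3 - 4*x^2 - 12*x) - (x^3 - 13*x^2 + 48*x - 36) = 9*x^2 - 60*x + 36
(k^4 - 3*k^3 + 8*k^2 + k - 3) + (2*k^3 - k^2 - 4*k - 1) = k^4 - k^3 + 7*k^2 - 3*k - 4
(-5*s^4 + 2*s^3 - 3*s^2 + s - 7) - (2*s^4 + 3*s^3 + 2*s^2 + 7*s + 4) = -7*s^4 - s^3 - 5*s^2 - 6*s - 11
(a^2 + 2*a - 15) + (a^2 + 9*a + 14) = 2*a^2 + 11*a - 1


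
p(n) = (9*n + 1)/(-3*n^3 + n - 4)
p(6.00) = -0.09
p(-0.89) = 2.53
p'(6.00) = 0.03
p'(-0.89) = -8.82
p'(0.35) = -2.35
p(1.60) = -1.05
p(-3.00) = -0.35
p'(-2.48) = -0.52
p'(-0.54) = -2.59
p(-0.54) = 0.95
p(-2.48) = -0.54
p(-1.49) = -2.80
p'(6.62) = 0.02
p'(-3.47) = -0.16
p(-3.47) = -0.26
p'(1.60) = 0.96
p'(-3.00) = -0.26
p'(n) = (9*n + 1)*(9*n^2 - 1)/(-3*n^3 + n - 4)^2 + 9/(-3*n^3 + n - 4) = (-27*n^3 + 9*n + (9*n + 1)*(9*n^2 - 1) - 36)/(3*n^3 - n + 4)^2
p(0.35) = -1.10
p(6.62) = -0.07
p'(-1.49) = -9.95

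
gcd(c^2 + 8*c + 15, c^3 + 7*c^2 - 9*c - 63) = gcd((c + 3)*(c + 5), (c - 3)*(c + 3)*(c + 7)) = c + 3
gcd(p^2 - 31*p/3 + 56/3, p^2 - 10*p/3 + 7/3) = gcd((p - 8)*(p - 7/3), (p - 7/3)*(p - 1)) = p - 7/3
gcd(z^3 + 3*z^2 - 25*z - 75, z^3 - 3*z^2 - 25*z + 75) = z^2 - 25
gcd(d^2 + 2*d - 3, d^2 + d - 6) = d + 3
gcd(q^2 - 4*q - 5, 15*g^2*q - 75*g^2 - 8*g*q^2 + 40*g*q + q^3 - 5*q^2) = q - 5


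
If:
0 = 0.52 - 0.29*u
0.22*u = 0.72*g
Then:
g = 0.55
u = 1.79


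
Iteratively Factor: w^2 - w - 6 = (w + 2)*(w - 3)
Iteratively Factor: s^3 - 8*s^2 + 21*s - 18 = (s - 2)*(s^2 - 6*s + 9) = (s - 3)*(s - 2)*(s - 3)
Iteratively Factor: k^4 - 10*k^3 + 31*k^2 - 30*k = (k - 5)*(k^3 - 5*k^2 + 6*k) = (k - 5)*(k - 3)*(k^2 - 2*k) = (k - 5)*(k - 3)*(k - 2)*(k)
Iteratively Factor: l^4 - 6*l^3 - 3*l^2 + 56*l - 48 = (l - 1)*(l^3 - 5*l^2 - 8*l + 48) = (l - 1)*(l + 3)*(l^2 - 8*l + 16) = (l - 4)*(l - 1)*(l + 3)*(l - 4)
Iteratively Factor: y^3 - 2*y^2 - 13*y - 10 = (y + 1)*(y^2 - 3*y - 10) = (y + 1)*(y + 2)*(y - 5)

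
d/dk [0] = 0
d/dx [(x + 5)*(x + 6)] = 2*x + 11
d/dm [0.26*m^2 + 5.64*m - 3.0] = 0.52*m + 5.64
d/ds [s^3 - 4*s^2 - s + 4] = 3*s^2 - 8*s - 1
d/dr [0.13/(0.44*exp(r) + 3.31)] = -0.0572*exp(r)/(0.44*exp(r) + 3.31)^2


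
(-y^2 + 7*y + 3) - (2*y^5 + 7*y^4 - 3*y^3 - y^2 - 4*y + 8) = -2*y^5 - 7*y^4 + 3*y^3 + 11*y - 5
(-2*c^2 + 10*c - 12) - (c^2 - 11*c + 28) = -3*c^2 + 21*c - 40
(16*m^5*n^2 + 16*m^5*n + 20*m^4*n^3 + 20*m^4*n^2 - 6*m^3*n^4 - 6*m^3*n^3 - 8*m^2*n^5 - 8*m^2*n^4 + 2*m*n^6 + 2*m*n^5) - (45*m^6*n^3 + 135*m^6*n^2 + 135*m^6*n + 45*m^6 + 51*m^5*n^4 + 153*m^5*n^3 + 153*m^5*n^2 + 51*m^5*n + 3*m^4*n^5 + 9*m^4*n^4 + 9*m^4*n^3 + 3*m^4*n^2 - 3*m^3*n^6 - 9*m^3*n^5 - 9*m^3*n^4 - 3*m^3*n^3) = -45*m^6*n^3 - 135*m^6*n^2 - 135*m^6*n - 45*m^6 - 51*m^5*n^4 - 153*m^5*n^3 - 137*m^5*n^2 - 35*m^5*n - 3*m^4*n^5 - 9*m^4*n^4 + 11*m^4*n^3 + 17*m^4*n^2 + 3*m^3*n^6 + 9*m^3*n^5 + 3*m^3*n^4 - 3*m^3*n^3 - 8*m^2*n^5 - 8*m^2*n^4 + 2*m*n^6 + 2*m*n^5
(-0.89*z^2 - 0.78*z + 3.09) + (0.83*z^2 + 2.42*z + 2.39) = -0.0600000000000001*z^2 + 1.64*z + 5.48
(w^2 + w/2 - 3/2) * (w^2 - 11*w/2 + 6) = w^4 - 5*w^3 + 7*w^2/4 + 45*w/4 - 9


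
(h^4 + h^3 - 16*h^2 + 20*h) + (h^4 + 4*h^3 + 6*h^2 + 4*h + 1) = 2*h^4 + 5*h^3 - 10*h^2 + 24*h + 1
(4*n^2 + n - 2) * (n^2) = 4*n^4 + n^3 - 2*n^2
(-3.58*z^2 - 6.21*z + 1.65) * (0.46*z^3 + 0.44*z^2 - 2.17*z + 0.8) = -1.6468*z^5 - 4.4318*z^4 + 5.7952*z^3 + 11.3377*z^2 - 8.5485*z + 1.32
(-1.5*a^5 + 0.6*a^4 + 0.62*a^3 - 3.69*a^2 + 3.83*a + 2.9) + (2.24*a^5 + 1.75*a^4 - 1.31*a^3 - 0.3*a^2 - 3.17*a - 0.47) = 0.74*a^5 + 2.35*a^4 - 0.69*a^3 - 3.99*a^2 + 0.66*a + 2.43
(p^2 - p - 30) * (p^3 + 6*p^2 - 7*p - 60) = p^5 + 5*p^4 - 43*p^3 - 233*p^2 + 270*p + 1800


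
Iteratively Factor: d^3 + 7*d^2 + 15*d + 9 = (d + 1)*(d^2 + 6*d + 9) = (d + 1)*(d + 3)*(d + 3)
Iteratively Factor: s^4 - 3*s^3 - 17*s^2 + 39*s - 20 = (s + 4)*(s^3 - 7*s^2 + 11*s - 5) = (s - 1)*(s + 4)*(s^2 - 6*s + 5) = (s - 5)*(s - 1)*(s + 4)*(s - 1)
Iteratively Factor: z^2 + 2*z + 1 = (z + 1)*(z + 1)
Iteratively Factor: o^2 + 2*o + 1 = (o + 1)*(o + 1)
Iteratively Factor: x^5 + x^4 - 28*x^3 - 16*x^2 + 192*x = (x)*(x^4 + x^3 - 28*x^2 - 16*x + 192) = x*(x - 3)*(x^3 + 4*x^2 - 16*x - 64) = x*(x - 4)*(x - 3)*(x^2 + 8*x + 16) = x*(x - 4)*(x - 3)*(x + 4)*(x + 4)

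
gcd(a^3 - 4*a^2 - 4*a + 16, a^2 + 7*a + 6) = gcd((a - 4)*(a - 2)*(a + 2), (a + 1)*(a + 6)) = 1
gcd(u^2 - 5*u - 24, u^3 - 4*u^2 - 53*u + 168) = u - 8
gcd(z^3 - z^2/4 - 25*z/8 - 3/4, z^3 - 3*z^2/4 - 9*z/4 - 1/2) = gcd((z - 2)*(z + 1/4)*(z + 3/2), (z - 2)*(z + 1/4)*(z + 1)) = z^2 - 7*z/4 - 1/2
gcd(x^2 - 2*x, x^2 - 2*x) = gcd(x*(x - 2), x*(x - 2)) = x^2 - 2*x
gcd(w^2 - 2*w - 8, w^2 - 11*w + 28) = w - 4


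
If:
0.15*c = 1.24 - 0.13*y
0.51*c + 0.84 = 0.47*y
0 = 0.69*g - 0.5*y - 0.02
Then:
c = 3.46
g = 4.05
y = 5.54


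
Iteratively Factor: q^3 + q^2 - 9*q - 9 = (q + 1)*(q^2 - 9) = (q - 3)*(q + 1)*(q + 3)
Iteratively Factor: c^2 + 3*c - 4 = (c - 1)*(c + 4)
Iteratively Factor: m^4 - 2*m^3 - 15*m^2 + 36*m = (m - 3)*(m^3 + m^2 - 12*m) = (m - 3)^2*(m^2 + 4*m) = (m - 3)^2*(m + 4)*(m)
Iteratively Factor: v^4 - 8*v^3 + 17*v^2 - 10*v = (v - 2)*(v^3 - 6*v^2 + 5*v) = v*(v - 2)*(v^2 - 6*v + 5) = v*(v - 2)*(v - 1)*(v - 5)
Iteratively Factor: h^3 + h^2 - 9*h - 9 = (h + 3)*(h^2 - 2*h - 3) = (h + 1)*(h + 3)*(h - 3)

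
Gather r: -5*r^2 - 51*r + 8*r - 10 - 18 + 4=-5*r^2 - 43*r - 24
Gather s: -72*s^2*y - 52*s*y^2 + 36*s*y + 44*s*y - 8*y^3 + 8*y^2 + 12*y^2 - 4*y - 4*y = -72*s^2*y + s*(-52*y^2 + 80*y) - 8*y^3 + 20*y^2 - 8*y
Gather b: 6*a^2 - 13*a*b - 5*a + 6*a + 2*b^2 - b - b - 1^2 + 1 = 6*a^2 + a + 2*b^2 + b*(-13*a - 2)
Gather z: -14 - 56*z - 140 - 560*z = -616*z - 154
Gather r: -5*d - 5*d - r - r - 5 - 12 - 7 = -10*d - 2*r - 24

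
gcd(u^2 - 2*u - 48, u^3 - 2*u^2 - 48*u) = u^2 - 2*u - 48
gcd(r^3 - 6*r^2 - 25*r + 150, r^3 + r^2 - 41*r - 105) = r + 5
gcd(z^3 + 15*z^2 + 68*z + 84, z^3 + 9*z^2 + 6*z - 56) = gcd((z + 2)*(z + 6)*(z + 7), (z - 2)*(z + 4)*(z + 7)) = z + 7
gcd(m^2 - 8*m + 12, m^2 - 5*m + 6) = m - 2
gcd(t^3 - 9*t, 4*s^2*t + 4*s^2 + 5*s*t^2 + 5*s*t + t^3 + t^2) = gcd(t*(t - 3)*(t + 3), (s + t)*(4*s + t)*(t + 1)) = 1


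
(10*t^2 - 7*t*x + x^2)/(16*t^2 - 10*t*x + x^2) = (-5*t + x)/(-8*t + x)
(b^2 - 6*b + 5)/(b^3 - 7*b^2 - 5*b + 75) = (b - 1)/(b^2 - 2*b - 15)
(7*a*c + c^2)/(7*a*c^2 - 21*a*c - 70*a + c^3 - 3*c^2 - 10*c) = c/(c^2 - 3*c - 10)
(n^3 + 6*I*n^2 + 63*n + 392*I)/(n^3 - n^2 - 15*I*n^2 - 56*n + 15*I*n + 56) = (n^2 + 14*I*n - 49)/(n^2 - n*(1 + 7*I) + 7*I)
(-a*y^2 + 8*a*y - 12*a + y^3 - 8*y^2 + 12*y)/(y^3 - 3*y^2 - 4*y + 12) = (-a*y + 6*a + y^2 - 6*y)/(y^2 - y - 6)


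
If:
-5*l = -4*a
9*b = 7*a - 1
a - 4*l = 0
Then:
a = 0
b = -1/9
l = 0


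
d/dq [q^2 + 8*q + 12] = 2*q + 8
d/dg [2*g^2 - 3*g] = 4*g - 3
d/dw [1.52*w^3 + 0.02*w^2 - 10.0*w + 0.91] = 4.56*w^2 + 0.04*w - 10.0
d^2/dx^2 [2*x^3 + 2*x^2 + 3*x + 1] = 12*x + 4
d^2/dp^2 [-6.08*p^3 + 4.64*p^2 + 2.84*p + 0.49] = 9.28 - 36.48*p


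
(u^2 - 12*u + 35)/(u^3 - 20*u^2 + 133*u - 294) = (u - 5)/(u^2 - 13*u + 42)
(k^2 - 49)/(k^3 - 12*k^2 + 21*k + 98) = (k + 7)/(k^2 - 5*k - 14)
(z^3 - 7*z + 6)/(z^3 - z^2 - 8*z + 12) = (z - 1)/(z - 2)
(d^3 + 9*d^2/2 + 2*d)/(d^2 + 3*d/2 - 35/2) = d*(2*d^2 + 9*d + 4)/(2*d^2 + 3*d - 35)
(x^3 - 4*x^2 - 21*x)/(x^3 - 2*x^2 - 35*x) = (x + 3)/(x + 5)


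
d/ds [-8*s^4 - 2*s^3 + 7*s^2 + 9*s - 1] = -32*s^3 - 6*s^2 + 14*s + 9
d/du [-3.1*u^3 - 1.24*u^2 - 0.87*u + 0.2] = -9.3*u^2 - 2.48*u - 0.87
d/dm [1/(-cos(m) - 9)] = -sin(m)/(cos(m) + 9)^2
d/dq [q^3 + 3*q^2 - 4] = 3*q*(q + 2)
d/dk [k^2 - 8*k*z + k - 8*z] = 2*k - 8*z + 1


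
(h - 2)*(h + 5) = h^2 + 3*h - 10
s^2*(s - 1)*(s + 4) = s^4 + 3*s^3 - 4*s^2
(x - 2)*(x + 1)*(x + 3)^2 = x^4 + 5*x^3 + x^2 - 21*x - 18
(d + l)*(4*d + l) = 4*d^2 + 5*d*l + l^2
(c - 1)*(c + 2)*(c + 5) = c^3 + 6*c^2 + 3*c - 10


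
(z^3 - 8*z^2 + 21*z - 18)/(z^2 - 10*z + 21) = (z^2 - 5*z + 6)/(z - 7)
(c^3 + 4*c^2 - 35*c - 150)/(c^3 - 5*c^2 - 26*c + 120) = (c + 5)/(c - 4)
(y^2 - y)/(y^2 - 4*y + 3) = y/(y - 3)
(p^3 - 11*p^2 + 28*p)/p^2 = p - 11 + 28/p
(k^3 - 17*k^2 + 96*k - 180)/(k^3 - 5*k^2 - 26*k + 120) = (k^2 - 11*k + 30)/(k^2 + k - 20)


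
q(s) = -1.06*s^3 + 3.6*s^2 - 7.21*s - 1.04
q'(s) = -3.18*s^2 + 7.2*s - 7.21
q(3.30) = -23.72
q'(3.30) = -18.08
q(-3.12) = 88.69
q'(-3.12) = -60.63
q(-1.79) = 29.48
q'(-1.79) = -30.29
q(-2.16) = 42.01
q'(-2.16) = -37.60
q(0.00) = -1.04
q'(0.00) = -7.21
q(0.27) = -2.75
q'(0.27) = -5.50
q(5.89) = -135.21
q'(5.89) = -75.12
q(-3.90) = 144.71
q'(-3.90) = -83.66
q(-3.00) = 81.61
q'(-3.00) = -57.43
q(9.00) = -547.07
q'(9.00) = -199.99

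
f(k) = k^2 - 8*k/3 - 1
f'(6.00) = 9.33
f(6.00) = 19.00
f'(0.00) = -2.67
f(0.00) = -1.00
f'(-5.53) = -13.73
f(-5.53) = 44.33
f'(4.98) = 7.29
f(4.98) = 10.52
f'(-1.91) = -6.49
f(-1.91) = 7.74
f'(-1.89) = -6.45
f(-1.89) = 7.61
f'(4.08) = 5.49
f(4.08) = 4.77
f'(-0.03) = -2.73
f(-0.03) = -0.92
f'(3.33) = 3.99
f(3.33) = 1.21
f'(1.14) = -0.39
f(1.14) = -2.74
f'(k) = 2*k - 8/3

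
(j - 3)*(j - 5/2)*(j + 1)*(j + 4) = j^4 - j^3/2 - 16*j^2 + 31*j/2 + 30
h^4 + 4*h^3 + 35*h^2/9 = h^2*(h + 5/3)*(h + 7/3)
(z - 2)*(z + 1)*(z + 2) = z^3 + z^2 - 4*z - 4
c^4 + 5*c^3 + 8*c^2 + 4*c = c*(c + 1)*(c + 2)^2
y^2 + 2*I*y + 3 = (y - I)*(y + 3*I)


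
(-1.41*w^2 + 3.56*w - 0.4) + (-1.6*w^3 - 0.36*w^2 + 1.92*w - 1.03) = -1.6*w^3 - 1.77*w^2 + 5.48*w - 1.43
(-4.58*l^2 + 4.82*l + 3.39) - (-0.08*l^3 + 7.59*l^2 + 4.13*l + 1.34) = 0.08*l^3 - 12.17*l^2 + 0.69*l + 2.05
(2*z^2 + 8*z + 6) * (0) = 0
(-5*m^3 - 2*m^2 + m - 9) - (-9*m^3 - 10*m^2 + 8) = 4*m^3 + 8*m^2 + m - 17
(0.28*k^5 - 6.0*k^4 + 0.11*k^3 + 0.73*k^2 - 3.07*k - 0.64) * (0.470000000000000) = 0.1316*k^5 - 2.82*k^4 + 0.0517*k^3 + 0.3431*k^2 - 1.4429*k - 0.3008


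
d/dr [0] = 0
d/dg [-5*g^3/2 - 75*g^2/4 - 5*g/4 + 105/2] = -15*g^2/2 - 75*g/2 - 5/4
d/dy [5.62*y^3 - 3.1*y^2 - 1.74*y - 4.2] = 16.86*y^2 - 6.2*y - 1.74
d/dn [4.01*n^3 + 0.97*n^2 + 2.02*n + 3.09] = 12.03*n^2 + 1.94*n + 2.02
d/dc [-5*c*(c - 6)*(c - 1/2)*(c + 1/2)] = -20*c^3 + 90*c^2 + 5*c/2 - 15/2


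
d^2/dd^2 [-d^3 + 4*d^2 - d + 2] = 8 - 6*d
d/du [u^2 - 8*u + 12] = 2*u - 8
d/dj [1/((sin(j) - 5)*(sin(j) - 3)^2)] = (13 - 3*sin(j))*cos(j)/((sin(j) - 5)^2*(sin(j) - 3)^3)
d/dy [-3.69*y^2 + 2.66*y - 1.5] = 2.66 - 7.38*y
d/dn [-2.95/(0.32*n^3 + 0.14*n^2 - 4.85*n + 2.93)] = (2.832*n^2 + 0.826*n - 14.3075)/(0.32*n^3 + 0.14*n^2 - 4.85*n + 2.93)^2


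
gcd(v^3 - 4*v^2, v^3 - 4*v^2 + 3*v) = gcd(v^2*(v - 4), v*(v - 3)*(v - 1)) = v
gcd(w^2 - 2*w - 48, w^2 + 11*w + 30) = w + 6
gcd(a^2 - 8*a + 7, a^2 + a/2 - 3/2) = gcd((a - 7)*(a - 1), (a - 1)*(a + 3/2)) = a - 1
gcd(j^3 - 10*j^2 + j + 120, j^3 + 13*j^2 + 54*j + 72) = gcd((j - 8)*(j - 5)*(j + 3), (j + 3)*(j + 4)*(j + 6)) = j + 3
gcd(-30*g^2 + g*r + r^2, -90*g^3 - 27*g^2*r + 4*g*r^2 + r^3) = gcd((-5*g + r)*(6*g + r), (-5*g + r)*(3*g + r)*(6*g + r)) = -30*g^2 + g*r + r^2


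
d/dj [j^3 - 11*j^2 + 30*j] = 3*j^2 - 22*j + 30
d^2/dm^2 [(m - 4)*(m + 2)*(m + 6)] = 6*m + 8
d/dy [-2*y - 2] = -2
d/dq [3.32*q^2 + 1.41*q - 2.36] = 6.64*q + 1.41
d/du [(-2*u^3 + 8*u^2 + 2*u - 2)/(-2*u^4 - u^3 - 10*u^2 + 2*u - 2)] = 2*u*(-2*u^5 + 16*u^4 + 20*u^3 - 10*u^2 + 21*u - 36)/(4*u^8 + 4*u^7 + 41*u^6 + 12*u^5 + 104*u^4 - 36*u^3 + 44*u^2 - 8*u + 4)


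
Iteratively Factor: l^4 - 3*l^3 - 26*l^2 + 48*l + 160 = (l - 4)*(l^3 + l^2 - 22*l - 40) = (l - 4)*(l + 2)*(l^2 - l - 20) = (l - 4)*(l + 2)*(l + 4)*(l - 5)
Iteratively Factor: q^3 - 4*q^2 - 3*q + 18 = (q - 3)*(q^2 - q - 6) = (q - 3)^2*(q + 2)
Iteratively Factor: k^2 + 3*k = (k)*(k + 3)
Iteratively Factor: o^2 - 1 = (o - 1)*(o + 1)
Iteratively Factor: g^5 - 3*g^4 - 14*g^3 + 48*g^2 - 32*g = (g)*(g^4 - 3*g^3 - 14*g^2 + 48*g - 32) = g*(g - 4)*(g^3 + g^2 - 10*g + 8) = g*(g - 4)*(g - 1)*(g^2 + 2*g - 8) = g*(g - 4)*(g - 1)*(g + 4)*(g - 2)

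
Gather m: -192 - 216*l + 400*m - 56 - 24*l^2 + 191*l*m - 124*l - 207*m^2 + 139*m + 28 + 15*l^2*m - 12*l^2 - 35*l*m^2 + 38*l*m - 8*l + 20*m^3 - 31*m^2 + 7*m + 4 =-36*l^2 - 348*l + 20*m^3 + m^2*(-35*l - 238) + m*(15*l^2 + 229*l + 546) - 216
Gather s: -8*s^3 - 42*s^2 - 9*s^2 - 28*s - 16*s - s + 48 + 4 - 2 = -8*s^3 - 51*s^2 - 45*s + 50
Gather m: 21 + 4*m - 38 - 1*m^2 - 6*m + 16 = -m^2 - 2*m - 1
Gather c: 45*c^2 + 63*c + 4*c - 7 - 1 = 45*c^2 + 67*c - 8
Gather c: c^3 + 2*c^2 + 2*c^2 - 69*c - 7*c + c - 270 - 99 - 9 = c^3 + 4*c^2 - 75*c - 378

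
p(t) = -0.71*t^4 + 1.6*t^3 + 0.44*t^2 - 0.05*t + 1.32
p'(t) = -2.84*t^3 + 4.8*t^2 + 0.88*t - 0.05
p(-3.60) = -186.70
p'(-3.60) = 191.49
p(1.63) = 4.32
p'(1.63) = 1.84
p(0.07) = 1.32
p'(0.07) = 0.03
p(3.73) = -47.15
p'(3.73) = -77.37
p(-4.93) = -598.87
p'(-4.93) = 452.57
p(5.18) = -275.93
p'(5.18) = -261.43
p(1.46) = 3.94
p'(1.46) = 2.63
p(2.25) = 3.46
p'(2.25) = -6.12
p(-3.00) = -95.28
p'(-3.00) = 117.19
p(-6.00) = -1248.30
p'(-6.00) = 780.91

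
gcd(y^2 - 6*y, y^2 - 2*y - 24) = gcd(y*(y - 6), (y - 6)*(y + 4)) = y - 6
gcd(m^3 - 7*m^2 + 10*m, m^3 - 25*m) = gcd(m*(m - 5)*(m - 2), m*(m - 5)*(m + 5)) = m^2 - 5*m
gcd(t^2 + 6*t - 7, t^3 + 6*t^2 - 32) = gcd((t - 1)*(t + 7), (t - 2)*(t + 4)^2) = 1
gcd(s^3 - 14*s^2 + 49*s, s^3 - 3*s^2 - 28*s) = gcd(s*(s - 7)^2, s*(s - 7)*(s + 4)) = s^2 - 7*s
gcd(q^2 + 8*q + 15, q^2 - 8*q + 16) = 1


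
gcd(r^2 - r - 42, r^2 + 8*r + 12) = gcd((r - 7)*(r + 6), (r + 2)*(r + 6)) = r + 6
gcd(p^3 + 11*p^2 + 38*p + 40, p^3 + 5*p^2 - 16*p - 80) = p^2 + 9*p + 20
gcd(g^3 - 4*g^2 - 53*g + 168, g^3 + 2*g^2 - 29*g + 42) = g^2 + 4*g - 21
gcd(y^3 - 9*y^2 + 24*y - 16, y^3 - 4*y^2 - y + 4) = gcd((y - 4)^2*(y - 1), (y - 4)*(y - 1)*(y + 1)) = y^2 - 5*y + 4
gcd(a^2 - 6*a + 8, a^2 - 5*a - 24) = 1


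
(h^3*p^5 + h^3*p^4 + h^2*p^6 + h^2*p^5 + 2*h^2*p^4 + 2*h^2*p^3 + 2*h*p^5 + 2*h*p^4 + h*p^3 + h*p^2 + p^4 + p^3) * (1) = h^3*p^5 + h^3*p^4 + h^2*p^6 + h^2*p^5 + 2*h^2*p^4 + 2*h^2*p^3 + 2*h*p^5 + 2*h*p^4 + h*p^3 + h*p^2 + p^4 + p^3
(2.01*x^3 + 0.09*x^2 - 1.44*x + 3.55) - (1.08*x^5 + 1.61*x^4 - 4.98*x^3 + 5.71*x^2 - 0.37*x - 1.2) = -1.08*x^5 - 1.61*x^4 + 6.99*x^3 - 5.62*x^2 - 1.07*x + 4.75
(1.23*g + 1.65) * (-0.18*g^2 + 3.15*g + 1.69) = -0.2214*g^3 + 3.5775*g^2 + 7.2762*g + 2.7885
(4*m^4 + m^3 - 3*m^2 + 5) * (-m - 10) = -4*m^5 - 41*m^4 - 7*m^3 + 30*m^2 - 5*m - 50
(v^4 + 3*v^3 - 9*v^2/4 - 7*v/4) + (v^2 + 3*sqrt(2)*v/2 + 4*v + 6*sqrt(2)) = v^4 + 3*v^3 - 5*v^2/4 + 3*sqrt(2)*v/2 + 9*v/4 + 6*sqrt(2)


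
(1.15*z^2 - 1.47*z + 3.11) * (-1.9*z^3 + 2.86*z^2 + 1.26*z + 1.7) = -2.185*z^5 + 6.082*z^4 - 8.6642*z^3 + 8.9974*z^2 + 1.4196*z + 5.287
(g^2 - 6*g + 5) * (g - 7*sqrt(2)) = g^3 - 7*sqrt(2)*g^2 - 6*g^2 + 5*g + 42*sqrt(2)*g - 35*sqrt(2)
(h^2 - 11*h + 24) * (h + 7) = h^3 - 4*h^2 - 53*h + 168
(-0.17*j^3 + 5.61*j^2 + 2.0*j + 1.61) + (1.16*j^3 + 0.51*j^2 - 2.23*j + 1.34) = 0.99*j^3 + 6.12*j^2 - 0.23*j + 2.95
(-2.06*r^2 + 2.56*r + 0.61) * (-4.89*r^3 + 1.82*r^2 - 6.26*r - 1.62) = 10.0734*r^5 - 16.2676*r^4 + 14.5719*r^3 - 11.5782*r^2 - 7.9658*r - 0.9882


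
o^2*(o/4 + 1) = o^3/4 + o^2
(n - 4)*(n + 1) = n^2 - 3*n - 4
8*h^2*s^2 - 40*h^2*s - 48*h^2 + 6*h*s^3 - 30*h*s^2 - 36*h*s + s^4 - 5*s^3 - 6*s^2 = (2*h + s)*(4*h + s)*(s - 6)*(s + 1)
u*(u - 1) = u^2 - u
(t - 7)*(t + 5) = t^2 - 2*t - 35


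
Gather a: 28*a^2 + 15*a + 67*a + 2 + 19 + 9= 28*a^2 + 82*a + 30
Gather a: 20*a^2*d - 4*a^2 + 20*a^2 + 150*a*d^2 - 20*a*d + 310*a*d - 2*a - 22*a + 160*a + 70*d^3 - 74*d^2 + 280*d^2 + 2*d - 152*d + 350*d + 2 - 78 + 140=a^2*(20*d + 16) + a*(150*d^2 + 290*d + 136) + 70*d^3 + 206*d^2 + 200*d + 64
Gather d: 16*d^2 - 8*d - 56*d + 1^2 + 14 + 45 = 16*d^2 - 64*d + 60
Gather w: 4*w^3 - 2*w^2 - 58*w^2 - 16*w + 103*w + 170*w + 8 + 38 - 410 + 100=4*w^3 - 60*w^2 + 257*w - 264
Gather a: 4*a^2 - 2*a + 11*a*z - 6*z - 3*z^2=4*a^2 + a*(11*z - 2) - 3*z^2 - 6*z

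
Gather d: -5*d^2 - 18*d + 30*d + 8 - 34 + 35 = -5*d^2 + 12*d + 9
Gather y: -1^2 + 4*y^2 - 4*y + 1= 4*y^2 - 4*y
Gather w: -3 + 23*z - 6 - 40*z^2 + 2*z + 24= -40*z^2 + 25*z + 15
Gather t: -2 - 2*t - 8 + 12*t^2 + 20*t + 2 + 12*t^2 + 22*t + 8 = 24*t^2 + 40*t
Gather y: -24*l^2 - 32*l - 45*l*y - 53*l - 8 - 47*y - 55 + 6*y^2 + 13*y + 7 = -24*l^2 - 85*l + 6*y^2 + y*(-45*l - 34) - 56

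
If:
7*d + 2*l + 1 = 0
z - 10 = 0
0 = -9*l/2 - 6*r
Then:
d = 8*r/21 - 1/7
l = -4*r/3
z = 10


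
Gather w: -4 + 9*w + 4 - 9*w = 0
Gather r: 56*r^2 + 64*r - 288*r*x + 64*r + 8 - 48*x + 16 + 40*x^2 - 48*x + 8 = 56*r^2 + r*(128 - 288*x) + 40*x^2 - 96*x + 32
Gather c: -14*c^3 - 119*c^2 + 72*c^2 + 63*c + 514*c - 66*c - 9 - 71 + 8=-14*c^3 - 47*c^2 + 511*c - 72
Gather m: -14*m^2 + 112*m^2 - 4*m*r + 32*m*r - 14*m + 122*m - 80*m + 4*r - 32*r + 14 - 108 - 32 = 98*m^2 + m*(28*r + 28) - 28*r - 126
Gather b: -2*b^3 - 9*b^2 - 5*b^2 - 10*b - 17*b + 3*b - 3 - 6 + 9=-2*b^3 - 14*b^2 - 24*b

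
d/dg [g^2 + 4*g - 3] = 2*g + 4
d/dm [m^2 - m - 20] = 2*m - 1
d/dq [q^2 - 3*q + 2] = 2*q - 3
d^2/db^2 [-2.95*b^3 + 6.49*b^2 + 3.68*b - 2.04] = 12.98 - 17.7*b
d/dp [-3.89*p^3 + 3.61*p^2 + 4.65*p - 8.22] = -11.67*p^2 + 7.22*p + 4.65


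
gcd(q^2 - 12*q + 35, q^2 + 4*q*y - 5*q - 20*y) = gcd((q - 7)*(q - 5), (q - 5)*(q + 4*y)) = q - 5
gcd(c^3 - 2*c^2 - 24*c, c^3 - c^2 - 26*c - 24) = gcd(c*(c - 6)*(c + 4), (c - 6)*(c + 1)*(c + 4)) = c^2 - 2*c - 24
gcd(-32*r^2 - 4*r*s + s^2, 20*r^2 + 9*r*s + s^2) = 4*r + s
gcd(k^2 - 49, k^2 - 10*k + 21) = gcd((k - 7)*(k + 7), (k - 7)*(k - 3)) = k - 7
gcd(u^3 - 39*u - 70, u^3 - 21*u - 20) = 1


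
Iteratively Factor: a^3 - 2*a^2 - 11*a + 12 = (a - 4)*(a^2 + 2*a - 3) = (a - 4)*(a + 3)*(a - 1)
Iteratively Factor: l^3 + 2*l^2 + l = (l + 1)*(l^2 + l) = l*(l + 1)*(l + 1)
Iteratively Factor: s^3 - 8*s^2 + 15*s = (s)*(s^2 - 8*s + 15) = s*(s - 5)*(s - 3)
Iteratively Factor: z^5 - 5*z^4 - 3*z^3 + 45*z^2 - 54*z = (z)*(z^4 - 5*z^3 - 3*z^2 + 45*z - 54) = z*(z - 3)*(z^3 - 2*z^2 - 9*z + 18) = z*(z - 3)*(z - 2)*(z^2 - 9) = z*(z - 3)*(z - 2)*(z + 3)*(z - 3)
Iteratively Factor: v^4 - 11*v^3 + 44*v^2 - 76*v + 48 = (v - 2)*(v^3 - 9*v^2 + 26*v - 24) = (v - 4)*(v - 2)*(v^2 - 5*v + 6) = (v - 4)*(v - 3)*(v - 2)*(v - 2)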